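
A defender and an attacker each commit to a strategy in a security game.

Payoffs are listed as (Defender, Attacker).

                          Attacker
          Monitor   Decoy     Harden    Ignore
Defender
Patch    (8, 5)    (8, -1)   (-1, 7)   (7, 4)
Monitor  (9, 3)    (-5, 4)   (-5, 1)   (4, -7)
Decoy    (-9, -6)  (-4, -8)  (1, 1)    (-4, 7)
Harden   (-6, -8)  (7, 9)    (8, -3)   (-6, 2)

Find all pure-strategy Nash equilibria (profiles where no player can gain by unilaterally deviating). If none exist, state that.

There is no pure-strategy Nash equilibrium.

Defender against Monitor: payoffs 8, 9, -9, -6 → best response Monitor.
Defender against Decoy: payoffs 8, -5, -4, 7 → best response Patch.
Defender against Harden: payoffs -1, -5, 1, 8 → best response Harden.
Defender against Ignore: payoffs 7, 4, -4, -6 → best response Patch.
Attacker against Patch: payoffs 5, -1, 7, 4 → best response Harden.
Attacker against Monitor: payoffs 3, 4, 1, -7 → best response Decoy.
Attacker against Decoy: payoffs -6, -8, 1, 7 → best response Ignore.
Attacker against Harden: payoffs -8, 9, -3, 2 → best response Decoy.
No profile is a mutual best response for all players.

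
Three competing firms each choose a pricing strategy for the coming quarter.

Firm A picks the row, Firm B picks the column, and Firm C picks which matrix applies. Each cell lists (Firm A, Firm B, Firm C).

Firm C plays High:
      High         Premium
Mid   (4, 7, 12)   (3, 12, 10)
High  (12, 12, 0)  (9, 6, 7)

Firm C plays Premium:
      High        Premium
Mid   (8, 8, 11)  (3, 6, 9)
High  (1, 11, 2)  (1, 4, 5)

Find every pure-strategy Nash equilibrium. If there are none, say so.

Firm A against (High, High): payoffs 4, 12 → best response High.
Firm A against (High, Premium): payoffs 8, 1 → best response Mid.
Firm A against (Premium, High): payoffs 3, 9 → best response High.
Firm A against (Premium, Premium): payoffs 3, 1 → best response Mid.
Firm B against (Mid, High): payoffs 7, 12 → best response Premium.
Firm B against (Mid, Premium): payoffs 8, 6 → best response High.
Firm B against (High, High): payoffs 12, 6 → best response High.
Firm B against (High, Premium): payoffs 11, 4 → best response High.
Firm C against (Mid, High): payoffs 12, 11 → best response High.
Firm C against (Mid, Premium): payoffs 10, 9 → best response High.
Firm C against (High, High): payoffs 0, 2 → best response Premium.
Firm C against (High, Premium): payoffs 7, 5 → best response High.
No profile is a mutual best response for all players.

none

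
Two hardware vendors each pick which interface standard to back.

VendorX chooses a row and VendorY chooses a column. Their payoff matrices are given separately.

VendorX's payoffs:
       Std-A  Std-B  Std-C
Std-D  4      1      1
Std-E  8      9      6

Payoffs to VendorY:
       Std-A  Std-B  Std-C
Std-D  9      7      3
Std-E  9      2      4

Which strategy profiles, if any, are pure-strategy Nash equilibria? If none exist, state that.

Pure NE: (Std-E, Std-A)

For each strategy profile, look for a profitable unilateral deviation.
(Std-D, Std-A): VendorX can switch to Std-E (4 → 8). Not NE.
(Std-D, Std-B): VendorX can switch to Std-E (1 → 9). Not NE.
(Std-D, Std-C): VendorX can switch to Std-E (1 → 6). Not NE.
(Std-E, Std-A): VendorX gets 8, best alternative 4; VendorY gets 9, best alternative 4. No profitable deviation — NE.
(Std-E, Std-B): VendorY can switch to Std-A (2 → 9). Not NE.
(Std-E, Std-C): VendorY can switch to Std-A (4 → 9). Not NE.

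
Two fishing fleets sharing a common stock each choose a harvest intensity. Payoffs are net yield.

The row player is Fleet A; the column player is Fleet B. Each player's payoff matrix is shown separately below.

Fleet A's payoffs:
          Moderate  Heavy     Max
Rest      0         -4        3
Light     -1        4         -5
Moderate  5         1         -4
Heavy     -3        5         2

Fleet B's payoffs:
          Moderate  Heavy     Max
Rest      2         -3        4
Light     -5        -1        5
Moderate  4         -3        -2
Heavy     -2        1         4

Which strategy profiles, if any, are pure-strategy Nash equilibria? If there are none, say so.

Fleet A against Moderate: payoffs 0, -1, 5, -3 → best response Moderate.
Fleet A against Heavy: payoffs -4, 4, 1, 5 → best response Heavy.
Fleet A against Max: payoffs 3, -5, -4, 2 → best response Rest.
Fleet B against Rest: payoffs 2, -3, 4 → best response Max.
Fleet B against Light: payoffs -5, -1, 5 → best response Max.
Fleet B against Moderate: payoffs 4, -3, -2 → best response Moderate.
Fleet B against Heavy: payoffs -2, 1, 4 → best response Max.
Mutual best responses: (Rest, Max); (Moderate, Moderate).

Pure-strategy Nash equilibria: (Rest, Max) and (Moderate, Moderate)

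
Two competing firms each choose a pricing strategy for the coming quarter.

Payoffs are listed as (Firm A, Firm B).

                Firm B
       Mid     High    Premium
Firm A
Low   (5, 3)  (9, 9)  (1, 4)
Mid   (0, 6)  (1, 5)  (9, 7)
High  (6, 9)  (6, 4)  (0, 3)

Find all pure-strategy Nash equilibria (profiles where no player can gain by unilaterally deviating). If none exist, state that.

Pure-strategy Nash equilibria: (Low, High), (Mid, Premium), (High, Mid)

Firm A against Mid: payoffs 5, 0, 6 → best response High.
Firm A against High: payoffs 9, 1, 6 → best response Low.
Firm A against Premium: payoffs 1, 9, 0 → best response Mid.
Firm B against Low: payoffs 3, 9, 4 → best response High.
Firm B against Mid: payoffs 6, 5, 7 → best response Premium.
Firm B against High: payoffs 9, 4, 3 → best response Mid.
Mutual best responses: (Low, High); (Mid, Premium); (High, Mid).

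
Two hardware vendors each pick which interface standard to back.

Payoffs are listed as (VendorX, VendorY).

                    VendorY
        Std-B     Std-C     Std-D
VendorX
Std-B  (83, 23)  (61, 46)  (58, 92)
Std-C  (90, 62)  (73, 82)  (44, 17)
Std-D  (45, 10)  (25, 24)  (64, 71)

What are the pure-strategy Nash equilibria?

Check each profile: it is a Nash equilibrium iff no player can strictly gain by switching unilaterally.
(Std-B, Std-B): VendorX can switch to Std-C (83 → 90). Not NE.
(Std-B, Std-C): VendorX can switch to Std-C (61 → 73). Not NE.
(Std-B, Std-D): VendorX can switch to Std-D (58 → 64). Not NE.
(Std-C, Std-B): VendorY can switch to Std-C (62 → 82). Not NE.
(Std-C, Std-C): VendorX gets 73, best alternative 61; VendorY gets 82, best alternative 62. No profitable deviation — NE.
(Std-C, Std-D): VendorX can switch to Std-B (44 → 58). Not NE.
(Std-D, Std-B): VendorX can switch to Std-B (45 → 83). Not NE.
(Std-D, Std-C): VendorX can switch to Std-B (25 → 61). Not NE.
(Std-D, Std-D): VendorX gets 64, best alternative 58; VendorY gets 71, best alternative 24. No profitable deviation — NE.

Pure-strategy Nash equilibria: (Std-C, Std-C); (Std-D, Std-D)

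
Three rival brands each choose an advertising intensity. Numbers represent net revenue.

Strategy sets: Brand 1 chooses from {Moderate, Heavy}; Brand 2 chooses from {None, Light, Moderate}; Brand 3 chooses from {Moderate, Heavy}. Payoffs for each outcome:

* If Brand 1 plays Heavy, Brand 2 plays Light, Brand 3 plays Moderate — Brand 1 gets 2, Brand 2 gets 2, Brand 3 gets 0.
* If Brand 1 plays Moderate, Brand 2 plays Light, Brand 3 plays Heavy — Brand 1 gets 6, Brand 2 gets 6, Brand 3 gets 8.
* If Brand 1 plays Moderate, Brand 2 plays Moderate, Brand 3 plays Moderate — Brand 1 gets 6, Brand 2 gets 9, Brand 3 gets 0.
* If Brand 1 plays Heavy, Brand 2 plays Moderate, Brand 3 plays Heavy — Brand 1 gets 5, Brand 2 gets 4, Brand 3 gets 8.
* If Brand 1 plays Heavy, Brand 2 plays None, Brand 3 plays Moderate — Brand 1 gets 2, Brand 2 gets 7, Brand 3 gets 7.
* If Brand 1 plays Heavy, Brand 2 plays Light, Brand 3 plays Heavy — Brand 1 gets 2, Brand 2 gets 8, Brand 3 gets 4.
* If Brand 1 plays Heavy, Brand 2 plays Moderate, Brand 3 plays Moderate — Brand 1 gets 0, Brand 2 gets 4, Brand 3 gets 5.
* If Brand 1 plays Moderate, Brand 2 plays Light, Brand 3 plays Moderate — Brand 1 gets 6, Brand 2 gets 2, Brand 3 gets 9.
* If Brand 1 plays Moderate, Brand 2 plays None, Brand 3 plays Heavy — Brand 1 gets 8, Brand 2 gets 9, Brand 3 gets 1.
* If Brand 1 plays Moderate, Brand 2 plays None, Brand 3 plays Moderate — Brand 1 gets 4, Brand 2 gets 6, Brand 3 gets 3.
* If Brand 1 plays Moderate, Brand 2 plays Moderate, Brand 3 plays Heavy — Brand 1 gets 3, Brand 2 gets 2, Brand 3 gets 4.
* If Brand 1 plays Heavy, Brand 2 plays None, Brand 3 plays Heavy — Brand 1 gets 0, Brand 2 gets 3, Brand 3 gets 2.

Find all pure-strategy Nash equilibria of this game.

none

Brand 1 against (None, Moderate): payoffs 4, 2 → best response Moderate.
Brand 1 against (None, Heavy): payoffs 8, 0 → best response Moderate.
Brand 1 against (Light, Moderate): payoffs 6, 2 → best response Moderate.
Brand 1 against (Light, Heavy): payoffs 6, 2 → best response Moderate.
Brand 1 against (Moderate, Moderate): payoffs 6, 0 → best response Moderate.
Brand 1 against (Moderate, Heavy): payoffs 3, 5 → best response Heavy.
Brand 2 against (Moderate, Moderate): payoffs 6, 2, 9 → best response Moderate.
Brand 2 against (Moderate, Heavy): payoffs 9, 6, 2 → best response None.
Brand 2 against (Heavy, Moderate): payoffs 7, 2, 4 → best response None.
Brand 2 against (Heavy, Heavy): payoffs 3, 8, 4 → best response Light.
Brand 3 against (Moderate, None): payoffs 3, 1 → best response Moderate.
Brand 3 against (Moderate, Light): payoffs 9, 8 → best response Moderate.
Brand 3 against (Moderate, Moderate): payoffs 0, 4 → best response Heavy.
Brand 3 against (Heavy, None): payoffs 7, 2 → best response Moderate.
Brand 3 against (Heavy, Light): payoffs 0, 4 → best response Heavy.
Brand 3 against (Heavy, Moderate): payoffs 5, 8 → best response Heavy.
No profile is a mutual best response for all players.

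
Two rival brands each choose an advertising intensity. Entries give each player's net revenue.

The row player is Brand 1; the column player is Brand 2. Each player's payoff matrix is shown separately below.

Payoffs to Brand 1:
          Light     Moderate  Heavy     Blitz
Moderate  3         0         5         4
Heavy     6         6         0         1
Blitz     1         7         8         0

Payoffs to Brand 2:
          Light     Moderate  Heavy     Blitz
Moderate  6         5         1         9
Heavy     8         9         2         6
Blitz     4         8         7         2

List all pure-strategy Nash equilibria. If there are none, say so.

(Moderate, Light): Brand 1 can switch to Heavy (3 → 6). Not NE.
(Moderate, Moderate): Brand 1 can switch to Heavy (0 → 6). Not NE.
(Moderate, Heavy): Brand 1 can switch to Blitz (5 → 8). Not NE.
(Moderate, Blitz): Brand 1 gets 4, best alternative 1; Brand 2 gets 9, best alternative 6. No profitable deviation — NE.
(Heavy, Light): Brand 2 can switch to Moderate (8 → 9). Not NE.
(Heavy, Moderate): Brand 1 can switch to Blitz (6 → 7). Not NE.
(Heavy, Heavy): Brand 1 can switch to Moderate (0 → 5). Not NE.
(Heavy, Blitz): Brand 1 can switch to Moderate (1 → 4). Not NE.
(Blitz, Light): Brand 1 can switch to Moderate (1 → 3). Not NE.
(Blitz, Moderate): Brand 1 gets 7, best alternative 6; Brand 2 gets 8, best alternative 7. No profitable deviation — NE.
(The remaining 2 profiles each have a profitable deviation by the same check.)

Pure-strategy Nash equilibria: (Moderate, Blitz); (Blitz, Moderate)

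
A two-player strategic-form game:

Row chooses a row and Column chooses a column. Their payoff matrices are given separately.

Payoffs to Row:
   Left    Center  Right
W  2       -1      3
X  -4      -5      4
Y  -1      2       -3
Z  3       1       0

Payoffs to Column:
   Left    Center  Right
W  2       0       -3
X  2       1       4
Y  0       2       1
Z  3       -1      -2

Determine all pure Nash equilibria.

(W, Left): Row can switch to Z (2 → 3). Not NE.
(W, Center): Row can switch to Y (-1 → 2). Not NE.
(W, Right): Row can switch to X (3 → 4). Not NE.
(X, Left): Row can switch to W (-4 → 2). Not NE.
(X, Center): Row can switch to W (-5 → -1). Not NE.
(X, Right): Row gets 4, best alternative 3; Column gets 4, best alternative 2. No profitable deviation — NE.
(Y, Left): Row can switch to W (-1 → 2). Not NE.
(Y, Center): Row gets 2, best alternative 1; Column gets 2, best alternative 1. No profitable deviation — NE.
(Y, Right): Row can switch to W (-3 → 3). Not NE.
(Z, Left): Row gets 3, best alternative 2; Column gets 3, best alternative -1. No profitable deviation — NE.
(Z, Center): Row can switch to Y (1 → 2). Not NE.
(Z, Right): Row can switch to W (0 → 3). Not NE.

Pure-strategy Nash equilibria: (X, Right), (Y, Center), (Z, Left)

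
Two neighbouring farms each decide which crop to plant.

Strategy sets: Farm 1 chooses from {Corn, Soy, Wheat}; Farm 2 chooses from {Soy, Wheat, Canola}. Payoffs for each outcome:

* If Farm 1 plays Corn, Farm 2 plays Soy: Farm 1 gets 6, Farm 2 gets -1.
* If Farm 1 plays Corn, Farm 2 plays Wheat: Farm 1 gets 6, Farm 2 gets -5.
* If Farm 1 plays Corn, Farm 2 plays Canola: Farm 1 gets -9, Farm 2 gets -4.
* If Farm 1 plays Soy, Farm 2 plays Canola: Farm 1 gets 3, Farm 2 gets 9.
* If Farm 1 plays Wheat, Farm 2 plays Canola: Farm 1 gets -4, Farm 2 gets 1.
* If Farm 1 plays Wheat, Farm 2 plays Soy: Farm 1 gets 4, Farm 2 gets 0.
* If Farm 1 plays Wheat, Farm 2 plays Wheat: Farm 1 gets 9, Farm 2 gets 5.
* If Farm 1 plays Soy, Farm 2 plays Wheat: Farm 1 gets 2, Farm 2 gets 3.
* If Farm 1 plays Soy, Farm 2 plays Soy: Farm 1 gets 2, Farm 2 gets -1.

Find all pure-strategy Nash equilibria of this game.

(Corn, Soy), (Soy, Canola), (Wheat, Wheat)

Farm 1 against Soy: payoffs 6, 2, 4 → best response Corn.
Farm 1 against Wheat: payoffs 6, 2, 9 → best response Wheat.
Farm 1 against Canola: payoffs -9, 3, -4 → best response Soy.
Farm 2 against Corn: payoffs -1, -5, -4 → best response Soy.
Farm 2 against Soy: payoffs -1, 3, 9 → best response Canola.
Farm 2 against Wheat: payoffs 0, 5, 1 → best response Wheat.
Mutual best responses: (Corn, Soy); (Soy, Canola); (Wheat, Wheat).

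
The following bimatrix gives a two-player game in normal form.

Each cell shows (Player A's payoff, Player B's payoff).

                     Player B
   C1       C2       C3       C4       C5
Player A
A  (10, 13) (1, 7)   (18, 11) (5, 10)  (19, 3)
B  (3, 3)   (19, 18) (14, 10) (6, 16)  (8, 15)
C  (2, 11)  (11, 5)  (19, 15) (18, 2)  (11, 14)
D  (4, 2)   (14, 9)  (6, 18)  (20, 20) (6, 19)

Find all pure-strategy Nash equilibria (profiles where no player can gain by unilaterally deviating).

(A, C1): Player A gets 10, best alternative 4; Player B gets 13, best alternative 11. No profitable deviation — NE.
(A, C2): Player A can switch to B (1 → 19). Not NE.
(A, C3): Player A can switch to C (18 → 19). Not NE.
(A, C4): Player A can switch to B (5 → 6). Not NE.
(A, C5): Player B can switch to C1 (3 → 13). Not NE.
(B, C1): Player A can switch to A (3 → 10). Not NE.
(B, C2): Player A gets 19, best alternative 14; Player B gets 18, best alternative 16. No profitable deviation — NE.
(B, C3): Player A can switch to A (14 → 18). Not NE.
(B, C4): Player A can switch to C (6 → 18). Not NE.
(B, C5): Player A can switch to A (8 → 19). Not NE.
(C, C1): Player A can switch to A (2 → 10). Not NE.
(C, C2): Player A can switch to B (11 → 19). Not NE.
(C, C3): Player A gets 19, best alternative 18; Player B gets 15, best alternative 14. No profitable deviation — NE.
(D, C4): Player A gets 20, best alternative 18; Player B gets 20, best alternative 19. No profitable deviation — NE.
(The remaining 6 profiles each have a profitable deviation by the same check.)

The pure Nash equilibria are (A, C1) and (B, C2) and (C, C3) and (D, C4).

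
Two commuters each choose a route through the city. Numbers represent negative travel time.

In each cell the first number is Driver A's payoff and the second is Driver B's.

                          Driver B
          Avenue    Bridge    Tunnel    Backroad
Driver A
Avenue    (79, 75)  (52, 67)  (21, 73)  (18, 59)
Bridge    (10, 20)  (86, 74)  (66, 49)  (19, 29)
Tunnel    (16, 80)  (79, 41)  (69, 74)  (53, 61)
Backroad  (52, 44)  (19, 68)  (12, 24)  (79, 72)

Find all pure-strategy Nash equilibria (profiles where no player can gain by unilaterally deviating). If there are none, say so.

For each strategy profile, look for a profitable unilateral deviation.
(Avenue, Avenue): Driver A gets 79, best alternative 52; Driver B gets 75, best alternative 73. No profitable deviation — NE.
(Avenue, Bridge): Driver A can switch to Bridge (52 → 86). Not NE.
(Avenue, Tunnel): Driver A can switch to Bridge (21 → 66). Not NE.
(Avenue, Backroad): Driver A can switch to Bridge (18 → 19). Not NE.
(Bridge, Avenue): Driver A can switch to Avenue (10 → 79). Not NE.
(Bridge, Bridge): Driver A gets 86, best alternative 79; Driver B gets 74, best alternative 49. No profitable deviation — NE.
(Bridge, Tunnel): Driver A can switch to Tunnel (66 → 69). Not NE.
(Bridge, Backroad): Driver A can switch to Tunnel (19 → 53). Not NE.
(Tunnel, Avenue): Driver A can switch to Avenue (16 → 79). Not NE.
(Tunnel, Bridge): Driver A can switch to Bridge (79 → 86). Not NE.
(Tunnel, Tunnel): Driver B can switch to Avenue (74 → 80). Not NE.
(Tunnel, Backroad): Driver A can switch to Backroad (53 → 79). Not NE.
(Backroad, Avenue): Driver A can switch to Avenue (52 → 79). Not NE.
(Backroad, Bridge): Driver A can switch to Avenue (19 → 52). Not NE.
(Backroad, Backroad): Driver A gets 79, best alternative 53; Driver B gets 72, best alternative 68. No profitable deviation — NE.
(The remaining 1 profile has a profitable deviation by the same check.)

(Avenue, Avenue); (Bridge, Bridge); (Backroad, Backroad)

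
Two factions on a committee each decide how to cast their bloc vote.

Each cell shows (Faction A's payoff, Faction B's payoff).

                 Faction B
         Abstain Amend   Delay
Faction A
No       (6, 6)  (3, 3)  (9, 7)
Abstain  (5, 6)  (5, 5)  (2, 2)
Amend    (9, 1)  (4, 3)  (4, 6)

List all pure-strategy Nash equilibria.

For each player, find the best response to each opponent profile; mutual best responses are the pure NE.
Faction A against Abstain: payoffs 6, 5, 9 → best response Amend.
Faction A against Amend: payoffs 3, 5, 4 → best response Abstain.
Faction A against Delay: payoffs 9, 2, 4 → best response No.
Faction B against No: payoffs 6, 3, 7 → best response Delay.
Faction B against Abstain: payoffs 6, 5, 2 → best response Abstain.
Faction B against Amend: payoffs 1, 3, 6 → best response Delay.
Mutual best responses: (No, Delay).

The unique pure-strategy Nash equilibrium is (No, Delay).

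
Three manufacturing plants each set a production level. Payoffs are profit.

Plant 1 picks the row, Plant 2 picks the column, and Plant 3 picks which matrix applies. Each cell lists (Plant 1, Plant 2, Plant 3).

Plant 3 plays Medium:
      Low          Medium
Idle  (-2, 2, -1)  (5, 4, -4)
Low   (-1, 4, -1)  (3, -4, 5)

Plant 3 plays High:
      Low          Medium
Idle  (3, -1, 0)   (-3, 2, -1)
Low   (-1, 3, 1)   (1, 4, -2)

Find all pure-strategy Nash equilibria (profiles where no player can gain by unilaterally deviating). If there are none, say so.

For each strategy profile, look for a profitable unilateral deviation.
(Idle, Low, Medium): Plant 1 can switch to Low (-2 → -1). Not NE.
(Idle, Low, High): Plant 2 can switch to Medium (-1 → 2). Not NE.
(Idle, Medium, Medium): Plant 3 can switch to High (-4 → -1). Not NE.
(Idle, Medium, High): Plant 1 can switch to Low (-3 → 1). Not NE.
(Low, Low, Medium): Plant 3 can switch to High (-1 → 1). Not NE.
(Low, Low, High): Plant 1 can switch to Idle (-1 → 3). Not NE.
(Low, Medium, Medium): Plant 1 can switch to Idle (3 → 5). Not NE.
(Low, Medium, High): Plant 3 can switch to Medium (-2 → 5). Not NE.

No pure-strategy Nash equilibrium.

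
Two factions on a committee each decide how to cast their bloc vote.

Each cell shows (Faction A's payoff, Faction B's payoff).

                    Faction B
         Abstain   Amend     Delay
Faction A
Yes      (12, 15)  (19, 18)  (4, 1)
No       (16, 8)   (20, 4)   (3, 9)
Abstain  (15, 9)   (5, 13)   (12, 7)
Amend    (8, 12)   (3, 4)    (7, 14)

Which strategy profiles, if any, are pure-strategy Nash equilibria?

There is no pure-strategy Nash equilibrium.

Faction A against Abstain: payoffs 12, 16, 15, 8 → best response No.
Faction A against Amend: payoffs 19, 20, 5, 3 → best response No.
Faction A against Delay: payoffs 4, 3, 12, 7 → best response Abstain.
Faction B against Yes: payoffs 15, 18, 1 → best response Amend.
Faction B against No: payoffs 8, 4, 9 → best response Delay.
Faction B against Abstain: payoffs 9, 13, 7 → best response Amend.
Faction B against Amend: payoffs 12, 4, 14 → best response Delay.
No profile is a mutual best response for all players.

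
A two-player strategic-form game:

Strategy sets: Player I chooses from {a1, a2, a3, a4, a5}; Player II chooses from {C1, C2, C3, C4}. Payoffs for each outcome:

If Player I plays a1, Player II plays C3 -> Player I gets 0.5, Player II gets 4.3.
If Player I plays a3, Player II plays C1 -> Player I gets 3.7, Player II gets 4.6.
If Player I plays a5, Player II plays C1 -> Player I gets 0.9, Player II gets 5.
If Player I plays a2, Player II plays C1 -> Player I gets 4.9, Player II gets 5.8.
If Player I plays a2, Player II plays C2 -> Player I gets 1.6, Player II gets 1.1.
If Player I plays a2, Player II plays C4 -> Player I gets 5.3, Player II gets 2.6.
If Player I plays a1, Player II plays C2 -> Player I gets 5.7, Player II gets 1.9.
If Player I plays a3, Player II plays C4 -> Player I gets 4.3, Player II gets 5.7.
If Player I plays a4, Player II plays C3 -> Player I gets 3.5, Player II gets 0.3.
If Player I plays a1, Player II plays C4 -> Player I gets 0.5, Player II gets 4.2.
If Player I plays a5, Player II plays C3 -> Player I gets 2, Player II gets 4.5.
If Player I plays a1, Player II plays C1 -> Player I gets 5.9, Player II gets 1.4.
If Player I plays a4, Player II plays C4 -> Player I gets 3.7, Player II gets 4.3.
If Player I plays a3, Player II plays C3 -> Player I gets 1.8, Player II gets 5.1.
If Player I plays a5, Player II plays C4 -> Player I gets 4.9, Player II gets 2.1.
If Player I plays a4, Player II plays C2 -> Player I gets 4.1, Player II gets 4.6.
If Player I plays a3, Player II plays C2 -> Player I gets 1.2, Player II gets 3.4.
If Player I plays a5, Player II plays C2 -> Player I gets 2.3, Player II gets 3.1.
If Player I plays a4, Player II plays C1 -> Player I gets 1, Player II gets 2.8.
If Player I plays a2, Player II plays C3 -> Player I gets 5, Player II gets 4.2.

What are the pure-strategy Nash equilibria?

Player I against C1: payoffs 5.9, 4.9, 3.7, 1, 0.9 → best response a1.
Player I against C2: payoffs 5.7, 1.6, 1.2, 4.1, 2.3 → best response a1.
Player I against C3: payoffs 0.5, 5, 1.8, 3.5, 2 → best response a2.
Player I against C4: payoffs 0.5, 5.3, 4.3, 3.7, 4.9 → best response a2.
Player II against a1: payoffs 1.4, 1.9, 4.3, 4.2 → best response C3.
Player II against a2: payoffs 5.8, 1.1, 4.2, 2.6 → best response C1.
Player II against a3: payoffs 4.6, 3.4, 5.1, 5.7 → best response C4.
Player II against a4: payoffs 2.8, 4.6, 0.3, 4.3 → best response C2.
Player II against a5: payoffs 5, 3.1, 4.5, 2.1 → best response C1.
No profile is a mutual best response for all players.

This game has no pure Nash equilibrium.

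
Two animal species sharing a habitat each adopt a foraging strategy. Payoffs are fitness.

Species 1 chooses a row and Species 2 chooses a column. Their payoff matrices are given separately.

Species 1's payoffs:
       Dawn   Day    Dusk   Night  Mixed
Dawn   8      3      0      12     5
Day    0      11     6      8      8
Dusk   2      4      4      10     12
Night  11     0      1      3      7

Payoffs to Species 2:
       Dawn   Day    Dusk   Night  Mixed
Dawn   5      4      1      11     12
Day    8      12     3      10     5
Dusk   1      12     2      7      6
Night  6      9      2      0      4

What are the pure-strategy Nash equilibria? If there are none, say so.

(Day, Day)

(Dawn, Dawn): Species 1 can switch to Night (8 → 11). Not NE.
(Dawn, Day): Species 1 can switch to Day (3 → 11). Not NE.
(Dawn, Dusk): Species 1 can switch to Day (0 → 6). Not NE.
(Dawn, Night): Species 2 can switch to Mixed (11 → 12). Not NE.
(Dawn, Mixed): Species 1 can switch to Day (5 → 8). Not NE.
(Day, Dawn): Species 1 can switch to Dawn (0 → 8). Not NE.
(Day, Day): Species 1 gets 11, best alternative 4; Species 2 gets 12, best alternative 10. No profitable deviation — NE.
(Day, Dusk): Species 2 can switch to Dawn (3 → 8). Not NE.
(Day, Night): Species 1 can switch to Dawn (8 → 12). Not NE.
(The remaining 11 profiles each have a profitable deviation by the same check.)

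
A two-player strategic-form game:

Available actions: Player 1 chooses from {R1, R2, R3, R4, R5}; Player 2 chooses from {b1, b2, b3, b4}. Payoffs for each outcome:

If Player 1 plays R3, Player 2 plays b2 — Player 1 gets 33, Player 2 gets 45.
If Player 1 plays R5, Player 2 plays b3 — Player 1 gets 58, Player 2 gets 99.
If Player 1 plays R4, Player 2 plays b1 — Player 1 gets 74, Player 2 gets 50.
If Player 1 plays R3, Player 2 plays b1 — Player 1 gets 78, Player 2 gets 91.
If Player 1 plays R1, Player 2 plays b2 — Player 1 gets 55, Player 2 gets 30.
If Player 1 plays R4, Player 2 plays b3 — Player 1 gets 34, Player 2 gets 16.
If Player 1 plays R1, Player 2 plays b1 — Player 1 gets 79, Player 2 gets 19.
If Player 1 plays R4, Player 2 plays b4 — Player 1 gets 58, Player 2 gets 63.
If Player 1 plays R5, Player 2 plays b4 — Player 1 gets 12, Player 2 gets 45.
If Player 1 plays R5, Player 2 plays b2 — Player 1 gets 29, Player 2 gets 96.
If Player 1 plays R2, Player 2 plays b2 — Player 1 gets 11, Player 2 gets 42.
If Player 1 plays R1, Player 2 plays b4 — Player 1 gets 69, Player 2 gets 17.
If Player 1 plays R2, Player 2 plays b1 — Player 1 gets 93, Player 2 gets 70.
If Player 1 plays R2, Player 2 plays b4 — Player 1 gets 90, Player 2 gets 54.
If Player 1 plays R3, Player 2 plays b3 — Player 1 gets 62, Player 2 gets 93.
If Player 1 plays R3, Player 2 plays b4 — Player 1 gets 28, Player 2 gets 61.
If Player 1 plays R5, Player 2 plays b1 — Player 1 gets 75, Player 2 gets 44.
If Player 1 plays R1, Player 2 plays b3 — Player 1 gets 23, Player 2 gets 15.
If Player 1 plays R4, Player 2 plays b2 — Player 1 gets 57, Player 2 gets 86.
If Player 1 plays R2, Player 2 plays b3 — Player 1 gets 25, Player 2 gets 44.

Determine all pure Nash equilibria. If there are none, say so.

For each player, find the best response to each opponent profile; mutual best responses are the pure NE.
Player 1 against b1: payoffs 79, 93, 78, 74, 75 → best response R2.
Player 1 against b2: payoffs 55, 11, 33, 57, 29 → best response R4.
Player 1 against b3: payoffs 23, 25, 62, 34, 58 → best response R3.
Player 1 against b4: payoffs 69, 90, 28, 58, 12 → best response R2.
Player 2 against R1: payoffs 19, 30, 15, 17 → best response b2.
Player 2 against R2: payoffs 70, 42, 44, 54 → best response b1.
Player 2 against R3: payoffs 91, 45, 93, 61 → best response b3.
Player 2 against R4: payoffs 50, 86, 16, 63 → best response b2.
Player 2 against R5: payoffs 44, 96, 99, 45 → best response b3.
Mutual best responses: (R2, b1); (R3, b3); (R4, b2).

(R2, b1) and (R3, b3) and (R4, b2)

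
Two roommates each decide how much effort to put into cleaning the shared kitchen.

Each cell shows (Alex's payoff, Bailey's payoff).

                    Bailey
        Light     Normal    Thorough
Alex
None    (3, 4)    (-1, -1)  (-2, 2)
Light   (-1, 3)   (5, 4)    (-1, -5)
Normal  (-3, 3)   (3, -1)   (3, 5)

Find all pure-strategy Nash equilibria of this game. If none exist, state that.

Pure-strategy Nash equilibria: (None, Light) and (Light, Normal) and (Normal, Thorough)

(None, Light): Alex gets 3, best alternative -1; Bailey gets 4, best alternative 2. No profitable deviation — NE.
(None, Normal): Alex can switch to Light (-1 → 5). Not NE.
(None, Thorough): Alex can switch to Light (-2 → -1). Not NE.
(Light, Light): Alex can switch to None (-1 → 3). Not NE.
(Light, Normal): Alex gets 5, best alternative 3; Bailey gets 4, best alternative 3. No profitable deviation — NE.
(Light, Thorough): Alex can switch to Normal (-1 → 3). Not NE.
(Normal, Light): Alex can switch to None (-3 → 3). Not NE.
(Normal, Normal): Alex can switch to Light (3 → 5). Not NE.
(Normal, Thorough): Alex gets 3, best alternative -1; Bailey gets 5, best alternative 3. No profitable deviation — NE.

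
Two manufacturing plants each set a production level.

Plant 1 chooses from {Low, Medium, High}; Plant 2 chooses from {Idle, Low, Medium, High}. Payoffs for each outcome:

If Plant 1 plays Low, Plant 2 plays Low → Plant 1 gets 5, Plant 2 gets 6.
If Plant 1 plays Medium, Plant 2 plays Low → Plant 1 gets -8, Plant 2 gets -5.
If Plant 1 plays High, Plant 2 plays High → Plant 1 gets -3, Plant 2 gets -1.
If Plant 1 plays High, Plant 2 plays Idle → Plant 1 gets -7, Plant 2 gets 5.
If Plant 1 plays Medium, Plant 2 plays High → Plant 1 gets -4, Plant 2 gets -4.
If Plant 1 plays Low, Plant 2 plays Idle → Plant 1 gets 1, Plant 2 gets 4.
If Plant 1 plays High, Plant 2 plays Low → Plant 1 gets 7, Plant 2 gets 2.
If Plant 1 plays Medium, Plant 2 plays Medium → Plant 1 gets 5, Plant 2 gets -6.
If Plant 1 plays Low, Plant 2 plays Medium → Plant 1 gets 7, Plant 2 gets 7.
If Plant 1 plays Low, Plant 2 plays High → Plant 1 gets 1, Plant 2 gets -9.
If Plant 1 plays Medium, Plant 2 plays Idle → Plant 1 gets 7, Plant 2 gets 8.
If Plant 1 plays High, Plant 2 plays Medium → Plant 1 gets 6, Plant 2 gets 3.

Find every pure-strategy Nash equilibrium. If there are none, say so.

For each player, find the best response to each opponent profile; mutual best responses are the pure NE.
Plant 1 against Idle: payoffs 1, 7, -7 → best response Medium.
Plant 1 against Low: payoffs 5, -8, 7 → best response High.
Plant 1 against Medium: payoffs 7, 5, 6 → best response Low.
Plant 1 against High: payoffs 1, -4, -3 → best response Low.
Plant 2 against Low: payoffs 4, 6, 7, -9 → best response Medium.
Plant 2 against Medium: payoffs 8, -5, -6, -4 → best response Idle.
Plant 2 against High: payoffs 5, 2, 3, -1 → best response Idle.
Mutual best responses: (Low, Medium); (Medium, Idle).

(Low, Medium) and (Medium, Idle)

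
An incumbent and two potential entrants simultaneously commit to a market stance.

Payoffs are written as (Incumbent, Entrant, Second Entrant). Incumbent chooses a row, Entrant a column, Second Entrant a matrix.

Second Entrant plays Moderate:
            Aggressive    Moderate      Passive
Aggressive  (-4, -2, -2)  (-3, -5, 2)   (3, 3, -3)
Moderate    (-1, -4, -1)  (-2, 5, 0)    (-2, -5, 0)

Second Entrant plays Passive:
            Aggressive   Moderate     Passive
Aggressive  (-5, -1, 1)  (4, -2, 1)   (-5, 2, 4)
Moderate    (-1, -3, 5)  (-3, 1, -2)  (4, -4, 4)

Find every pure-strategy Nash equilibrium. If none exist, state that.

The unique pure-strategy Nash equilibrium is (Moderate, Moderate, Moderate).

For each strategy profile, look for a profitable unilateral deviation.
(Aggressive, Aggressive, Moderate): Incumbent can switch to Moderate (-4 → -1). Not NE.
(Aggressive, Aggressive, Passive): Incumbent can switch to Moderate (-5 → -1). Not NE.
(Aggressive, Moderate, Moderate): Incumbent can switch to Moderate (-3 → -2). Not NE.
(Aggressive, Moderate, Passive): Entrant can switch to Aggressive (-2 → -1). Not NE.
(Aggressive, Passive, Moderate): Second Entrant can switch to Passive (-3 → 4). Not NE.
(Aggressive, Passive, Passive): Incumbent can switch to Moderate (-5 → 4). Not NE.
(Moderate, Aggressive, Moderate): Entrant can switch to Moderate (-4 → 5). Not NE.
(Moderate, Aggressive, Passive): Entrant can switch to Moderate (-3 → 1). Not NE.
(Moderate, Moderate, Moderate): Incumbent gets -2, best alternative -3; Entrant gets 5, best alternative -4; Second Entrant gets 0, best alternative -2. No profitable deviation — NE.
(The remaining 3 profiles each have a profitable deviation by the same check.)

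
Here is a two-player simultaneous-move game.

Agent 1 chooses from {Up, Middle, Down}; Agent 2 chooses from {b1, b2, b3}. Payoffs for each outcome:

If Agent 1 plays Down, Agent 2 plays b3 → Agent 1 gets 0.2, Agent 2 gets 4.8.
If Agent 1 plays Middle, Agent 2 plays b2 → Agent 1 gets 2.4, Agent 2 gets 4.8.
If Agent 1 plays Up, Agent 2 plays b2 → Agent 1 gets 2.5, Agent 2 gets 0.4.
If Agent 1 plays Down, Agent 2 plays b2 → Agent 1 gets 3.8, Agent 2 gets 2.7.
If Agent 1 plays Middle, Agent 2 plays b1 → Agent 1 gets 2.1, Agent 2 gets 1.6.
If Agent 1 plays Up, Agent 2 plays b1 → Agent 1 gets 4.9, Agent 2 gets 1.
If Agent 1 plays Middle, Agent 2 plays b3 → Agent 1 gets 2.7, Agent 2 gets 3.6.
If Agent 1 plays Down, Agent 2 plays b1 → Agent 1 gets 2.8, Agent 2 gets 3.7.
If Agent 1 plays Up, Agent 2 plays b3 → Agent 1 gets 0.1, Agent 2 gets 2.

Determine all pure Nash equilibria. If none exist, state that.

Mark each player's best response to every combination of opponents' strategies; a profile where every player is best-responding is a pure Nash equilibrium.
Agent 1 against b1: payoffs 4.9, 2.1, 2.8 → best response Up.
Agent 1 against b2: payoffs 2.5, 2.4, 3.8 → best response Down.
Agent 1 against b3: payoffs 0.1, 2.7, 0.2 → best response Middle.
Agent 2 against Up: payoffs 1, 0.4, 2 → best response b3.
Agent 2 against Middle: payoffs 1.6, 4.8, 3.6 → best response b2.
Agent 2 against Down: payoffs 3.7, 2.7, 4.8 → best response b3.
No profile is a mutual best response for all players.

This game has no pure Nash equilibrium.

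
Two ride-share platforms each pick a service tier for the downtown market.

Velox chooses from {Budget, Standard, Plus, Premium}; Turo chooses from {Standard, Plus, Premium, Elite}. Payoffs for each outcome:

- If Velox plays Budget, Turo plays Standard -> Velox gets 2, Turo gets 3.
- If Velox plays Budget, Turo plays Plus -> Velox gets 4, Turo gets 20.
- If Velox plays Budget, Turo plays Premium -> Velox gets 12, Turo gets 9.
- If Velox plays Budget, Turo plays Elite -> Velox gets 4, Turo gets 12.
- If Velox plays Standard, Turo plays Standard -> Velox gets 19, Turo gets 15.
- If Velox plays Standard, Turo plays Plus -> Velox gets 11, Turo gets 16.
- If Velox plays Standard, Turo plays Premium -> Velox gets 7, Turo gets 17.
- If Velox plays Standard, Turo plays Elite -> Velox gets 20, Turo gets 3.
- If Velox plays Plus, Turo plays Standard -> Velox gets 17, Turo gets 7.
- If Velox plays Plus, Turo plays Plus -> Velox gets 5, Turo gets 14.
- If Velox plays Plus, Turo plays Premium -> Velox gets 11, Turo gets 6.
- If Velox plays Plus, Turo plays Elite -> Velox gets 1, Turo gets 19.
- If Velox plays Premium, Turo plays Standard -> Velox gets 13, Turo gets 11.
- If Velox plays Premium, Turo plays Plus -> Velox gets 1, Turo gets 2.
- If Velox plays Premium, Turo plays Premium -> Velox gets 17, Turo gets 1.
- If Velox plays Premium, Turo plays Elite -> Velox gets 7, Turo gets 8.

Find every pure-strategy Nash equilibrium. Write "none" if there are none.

This game has no pure Nash equilibrium.

Velox against Standard: payoffs 2, 19, 17, 13 → best response Standard.
Velox against Plus: payoffs 4, 11, 5, 1 → best response Standard.
Velox against Premium: payoffs 12, 7, 11, 17 → best response Premium.
Velox against Elite: payoffs 4, 20, 1, 7 → best response Standard.
Turo against Budget: payoffs 3, 20, 9, 12 → best response Plus.
Turo against Standard: payoffs 15, 16, 17, 3 → best response Premium.
Turo against Plus: payoffs 7, 14, 6, 19 → best response Elite.
Turo against Premium: payoffs 11, 2, 1, 8 → best response Standard.
No profile is a mutual best response for all players.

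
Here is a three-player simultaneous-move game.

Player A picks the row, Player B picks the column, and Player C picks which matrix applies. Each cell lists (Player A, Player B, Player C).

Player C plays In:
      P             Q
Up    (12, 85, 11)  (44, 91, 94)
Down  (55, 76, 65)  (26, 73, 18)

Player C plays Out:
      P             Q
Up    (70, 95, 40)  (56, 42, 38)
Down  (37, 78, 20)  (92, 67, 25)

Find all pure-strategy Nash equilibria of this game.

(Up, P, In): Player A can switch to Down (12 → 55). Not NE.
(Up, P, Out): Player A gets 70, best alternative 37; Player B gets 95, best alternative 42; Player C gets 40, best alternative 11. No profitable deviation — NE.
(Up, Q, In): Player A gets 44, best alternative 26; Player B gets 91, best alternative 85; Player C gets 94, best alternative 38. No profitable deviation — NE.
(Up, Q, Out): Player A can switch to Down (56 → 92). Not NE.
(Down, P, In): Player A gets 55, best alternative 12; Player B gets 76, best alternative 73; Player C gets 65, best alternative 20. No profitable deviation — NE.
(Down, P, Out): Player A can switch to Up (37 → 70). Not NE.
(Down, Q, In): Player A can switch to Up (26 → 44). Not NE.
(Down, Q, Out): Player B can switch to P (67 → 78). Not NE.

(Up, P, Out) and (Up, Q, In) and (Down, P, In)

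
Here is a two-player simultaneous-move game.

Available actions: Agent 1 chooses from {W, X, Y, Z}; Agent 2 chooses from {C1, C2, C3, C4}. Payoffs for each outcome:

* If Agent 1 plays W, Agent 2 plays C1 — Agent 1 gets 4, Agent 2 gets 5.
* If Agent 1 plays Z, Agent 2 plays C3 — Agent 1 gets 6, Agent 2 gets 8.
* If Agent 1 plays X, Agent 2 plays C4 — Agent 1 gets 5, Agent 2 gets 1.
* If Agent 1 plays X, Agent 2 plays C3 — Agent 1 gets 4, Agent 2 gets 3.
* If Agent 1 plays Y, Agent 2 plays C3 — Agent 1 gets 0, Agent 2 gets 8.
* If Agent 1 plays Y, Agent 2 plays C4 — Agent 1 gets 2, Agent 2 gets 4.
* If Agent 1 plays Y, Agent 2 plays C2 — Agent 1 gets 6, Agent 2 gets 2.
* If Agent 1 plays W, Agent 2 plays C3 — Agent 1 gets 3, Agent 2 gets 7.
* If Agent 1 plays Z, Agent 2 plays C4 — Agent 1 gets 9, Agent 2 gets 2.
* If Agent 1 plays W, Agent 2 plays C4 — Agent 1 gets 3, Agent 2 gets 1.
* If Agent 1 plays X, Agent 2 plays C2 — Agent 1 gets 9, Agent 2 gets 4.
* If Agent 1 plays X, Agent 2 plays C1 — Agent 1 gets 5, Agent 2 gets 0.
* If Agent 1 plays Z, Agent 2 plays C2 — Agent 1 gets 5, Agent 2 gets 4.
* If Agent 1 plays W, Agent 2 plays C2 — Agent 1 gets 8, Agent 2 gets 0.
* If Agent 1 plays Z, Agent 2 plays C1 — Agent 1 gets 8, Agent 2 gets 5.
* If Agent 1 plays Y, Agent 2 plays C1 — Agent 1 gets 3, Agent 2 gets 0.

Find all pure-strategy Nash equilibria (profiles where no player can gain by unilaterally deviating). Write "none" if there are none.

(X, C2); (Z, C3)

Agent 1 against C1: payoffs 4, 5, 3, 8 → best response Z.
Agent 1 against C2: payoffs 8, 9, 6, 5 → best response X.
Agent 1 against C3: payoffs 3, 4, 0, 6 → best response Z.
Agent 1 against C4: payoffs 3, 5, 2, 9 → best response Z.
Agent 2 against W: payoffs 5, 0, 7, 1 → best response C3.
Agent 2 against X: payoffs 0, 4, 3, 1 → best response C2.
Agent 2 against Y: payoffs 0, 2, 8, 4 → best response C3.
Agent 2 against Z: payoffs 5, 4, 8, 2 → best response C3.
Mutual best responses: (X, C2); (Z, C3).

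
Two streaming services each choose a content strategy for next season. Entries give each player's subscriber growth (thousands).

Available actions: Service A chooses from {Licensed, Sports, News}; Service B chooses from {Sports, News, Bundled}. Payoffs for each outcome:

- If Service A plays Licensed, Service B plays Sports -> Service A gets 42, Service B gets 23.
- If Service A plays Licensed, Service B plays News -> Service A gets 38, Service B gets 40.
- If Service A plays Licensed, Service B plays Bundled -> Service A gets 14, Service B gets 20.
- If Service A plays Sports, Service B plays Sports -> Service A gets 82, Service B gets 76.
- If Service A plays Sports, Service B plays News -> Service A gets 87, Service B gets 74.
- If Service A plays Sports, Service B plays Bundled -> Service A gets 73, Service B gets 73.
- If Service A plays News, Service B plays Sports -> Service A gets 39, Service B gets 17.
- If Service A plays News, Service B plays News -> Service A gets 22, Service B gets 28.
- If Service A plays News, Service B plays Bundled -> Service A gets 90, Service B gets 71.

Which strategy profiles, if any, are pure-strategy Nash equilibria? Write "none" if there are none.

(Sports, Sports) and (News, Bundled)

(Licensed, Sports): Service A can switch to Sports (42 → 82). Not NE.
(Licensed, News): Service A can switch to Sports (38 → 87). Not NE.
(Licensed, Bundled): Service A can switch to Sports (14 → 73). Not NE.
(Sports, Sports): Service A gets 82, best alternative 42; Service B gets 76, best alternative 74. No profitable deviation — NE.
(Sports, News): Service B can switch to Sports (74 → 76). Not NE.
(Sports, Bundled): Service A can switch to News (73 → 90). Not NE.
(News, Sports): Service A can switch to Licensed (39 → 42). Not NE.
(News, Bundled): Service A gets 90, best alternative 73; Service B gets 71, best alternative 28. No profitable deviation — NE.
(The remaining 1 profile has a profitable deviation by the same check.)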